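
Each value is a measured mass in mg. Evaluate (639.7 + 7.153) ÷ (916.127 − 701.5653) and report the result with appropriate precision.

639.7 + 7.153 = 646.853, limited to 1 d.p. → 4 s.f.; 916.127 − 701.5653 = 214.5617, limited to 3 d.p. → 6 s.f.
Carrying full precision, 646.853 ÷ 214.5617 = 3.01476451762…; keep min(4, 6) = 4 s.f.
Rounded to 4 significant figures: 3.015.

3.015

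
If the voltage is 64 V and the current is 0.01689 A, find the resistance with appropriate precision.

resistance = 64 V ÷ 0.01689 A = 3789.22439313… Ω.
64 has 2 significant figures; 0.01689 has 4.
Division/multiplication keeps the fewest: 2 significant figures.
Rounded: 3.8 × 10³ Ω.

3.8 × 10³ Ω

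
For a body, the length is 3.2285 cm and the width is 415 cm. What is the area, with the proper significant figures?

1.34 × 10³ cm²

area = 3.2285 cm × 415 cm = 1339.8275 cm².
3.2285 has 5 significant figures; 415 has 3.
Division/multiplication keeps the fewest: 3 significant figures.
Rounded: 1.34 × 10³ cm².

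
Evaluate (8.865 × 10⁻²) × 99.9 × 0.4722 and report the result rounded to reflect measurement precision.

4.18

(8.865 × 10⁻²) × 99.9 × 0.4722 = 4.181866947
Multiplication/division keeps the fewest significant figures: 8.865 × 10⁻² → 4 s.f., 99.9 → 3 s.f., 0.4722 → 4 s.f.; limit is 3.
Rounded to 3 significant figures: 4.18.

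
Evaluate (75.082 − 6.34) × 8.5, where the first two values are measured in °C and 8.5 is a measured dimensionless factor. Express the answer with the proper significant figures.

5.8 × 10² °C

75.082 °C − 6.34 °C = 68.742 °C; the difference is limited to 2 decimal places (4 s.f.).
Carrying full precision, 68.742 × 8.5 = 584.307 °C; 8.5 has 2 s.f., so the result keeps min(4, 2) = 2 s.f.
Rounded to 2 significant figures: 5.8 × 10² °C.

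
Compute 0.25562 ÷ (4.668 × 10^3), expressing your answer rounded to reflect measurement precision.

5.476 × 10^-5

0.25562 ÷ (4.668 × 10^3) = 0.0000547600685518…
Multiplication/division keeps the fewest significant figures: 0.25562 → 5 s.f., 4.668 × 10^3 → 4 s.f.; limit is 4.
Rounded to 4 significant figures: 5.476 × 10^-5.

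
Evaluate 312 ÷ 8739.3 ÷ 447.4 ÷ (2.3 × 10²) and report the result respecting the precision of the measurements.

3.5 × 10⁻⁷

312 ÷ 8739.3 ÷ 447.4 ÷ (2.3 × 10²) = 3.46939805205 × 10^-7…
Multiplication/division keeps the fewest significant figures: 312 → 3 s.f., 8739.3 → 5 s.f., 447.4 → 4 s.f., 2.3 × 10² → 2 s.f.; limit is 2.
Rounded to 2 significant figures: 3.5 × 10⁻⁷.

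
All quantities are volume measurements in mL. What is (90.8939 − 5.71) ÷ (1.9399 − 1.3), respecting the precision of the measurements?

90.8939 − 5.71 = 85.1839, limited to 2 d.p. → 4 s.f.; 1.9399 − 1.3 = 0.6399, limited to 1 d.p. → 1 s.f.
Carrying full precision, 85.1839 ÷ 0.6399 = 133.120643851…; keep min(4, 1) = 1 s.f.
Rounded to 1 significant figure: 1 × 10².

1 × 10²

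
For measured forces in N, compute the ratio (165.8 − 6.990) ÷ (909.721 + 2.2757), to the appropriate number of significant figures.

0.1741

165.8 − 6.990 = 158.810, limited to 1 d.p. → 4 s.f.; 909.721 + 2.2757 = 911.9967, limited to 3 d.p. → 6 s.f.
Carrying full precision, 158.810 ÷ 911.9967 = 0.174134402021…; keep min(4, 6) = 4 s.f.
Rounded to 4 significant figures: 0.1741.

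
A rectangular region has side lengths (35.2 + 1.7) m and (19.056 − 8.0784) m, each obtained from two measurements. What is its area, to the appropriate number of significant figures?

35.2 + 1.7 = 36.9, limited to 1 d.p. → 3 s.f.; 19.056 − 8.0784 = 10.9776, limited to 3 d.p. → 5 s.f.
Carrying full precision, 36.9 × 10.9776 = 405.07344; keep min(3, 5) = 3 s.f.
Rounded to 3 significant figures: 405 m².

405 m²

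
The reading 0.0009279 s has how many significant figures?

4

0.0009279: leading zeros are not significant.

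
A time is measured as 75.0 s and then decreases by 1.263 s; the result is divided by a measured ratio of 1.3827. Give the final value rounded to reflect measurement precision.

75.0 s − 1.263 s = 73.737 s; the difference is limited to 1 decimal place (3 s.f.).
Carrying full precision, 73.737 ÷ 1.3827 = 53.3282707746… s; 1.3827 has 5 s.f., so the result keeps min(3, 5) = 3 s.f.
Rounded to 3 significant figures: 53.3 s.

53.3 s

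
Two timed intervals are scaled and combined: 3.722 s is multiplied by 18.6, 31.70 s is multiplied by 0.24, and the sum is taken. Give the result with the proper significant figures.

76.8 s

3.722 × 18.6 = 69.2292 → 69.2 s (3 s.f., last digit at the 10^-1 place).
31.70 × 0.24 = 7.608 → 7.6 s (2 s.f., last digit at the 10^-1 place).
Sum: 76.8372 s; keep the coarser place, 10^-1.
Result: 76.8 s.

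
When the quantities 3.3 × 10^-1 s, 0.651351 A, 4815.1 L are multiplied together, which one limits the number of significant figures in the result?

3.3 × 10^-1 s

3.3 × 10^-1 s → 2 s.f.; 0.651351 A → 6 s.f.; 4815.1 L → 5 s.f.
The fewest is 2 significant figures, from 3.3 × 10^-1 s.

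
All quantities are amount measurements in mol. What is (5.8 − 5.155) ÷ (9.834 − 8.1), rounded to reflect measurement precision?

0.4

5.8 − 5.155 = 0.645, limited to 1 d.p. → 1 s.f.; 9.834 − 8.1 = 1.734, limited to 1 d.p. → 2 s.f.
Carrying full precision, 0.645 ÷ 1.734 = 0.371972318339…; keep min(1, 2) = 1 s.f.
Rounded to 1 significant figure: 0.4.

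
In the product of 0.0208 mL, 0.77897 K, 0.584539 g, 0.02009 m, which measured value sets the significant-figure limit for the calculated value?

0.0208 mL → 3 s.f.; 0.77897 K → 5 s.f.; 0.584539 g → 6 s.f.; 0.02009 m → 4 s.f.
The fewest is 3 significant figures, from 0.0208 mL.

0.0208 mL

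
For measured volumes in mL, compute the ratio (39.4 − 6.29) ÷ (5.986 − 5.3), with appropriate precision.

5 × 10^1

39.4 − 6.29 = 33.11, limited to 1 d.p. → 3 s.f.; 5.986 − 5.3 = 0.686, limited to 1 d.p. → 1 s.f.
Carrying full precision, 33.11 ÷ 0.686 = 48.2653061224…; keep min(3, 1) = 1 s.f.
Rounded to 1 significant figure: 5 × 10^1.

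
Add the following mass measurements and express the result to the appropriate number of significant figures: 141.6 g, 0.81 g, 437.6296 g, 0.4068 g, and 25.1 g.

141.6 g + 0.81 g + 437.6296 g + 0.4068 g + 25.1 g = 605.5464 g.
Addition/subtraction keeps the fewest decimal places: 141.6 → 1 decimal place, 0.81 → 2 decimal places, 437.6296 → 4 decimal places, 0.4068 → 4 decimal places, 25.1 → 1 decimal place; limit is 1.
Rounded to 1 decimal place: 605.5 g.

605.5 g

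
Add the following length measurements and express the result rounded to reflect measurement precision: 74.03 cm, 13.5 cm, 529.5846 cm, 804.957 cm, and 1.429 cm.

74.03 cm + 13.5 cm + 529.5846 cm + 804.957 cm + 1.429 cm = 1423.5006 cm.
Addition/subtraction keeps the fewest decimal places: 74.03 → 2 decimal places, 13.5 → 1 decimal place, 529.5846 → 4 decimal places, 804.957 → 3 decimal places, 1.429 → 3 decimal places; limit is 1.
Rounded to 1 decimal place: 1423.5 cm.

1423.5 cm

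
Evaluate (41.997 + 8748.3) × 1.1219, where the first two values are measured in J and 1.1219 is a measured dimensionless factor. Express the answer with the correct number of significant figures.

41.997 J + 8748.3 J = 8790.297 J; the sum is limited to 1 decimal place (5 s.f.).
Carrying full precision, 8790.297 × 1.1219 = 9861.8342043 J; 1.1219 has 5 s.f., so the result keeps min(5, 5) = 5 s.f.
Rounded to 5 significant figures: 9861.8 J.

9861.8 J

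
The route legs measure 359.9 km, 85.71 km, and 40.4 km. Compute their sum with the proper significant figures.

359.9 km + 85.71 km + 40.4 km = 486.01 km.
Addition/subtraction keeps the fewest decimal places: 359.9 → 1 decimal place, 85.71 → 2 decimal places, 40.4 → 1 decimal place; limit is 1.
Rounded to 1 decimal place: 486.0 km.

486.0 km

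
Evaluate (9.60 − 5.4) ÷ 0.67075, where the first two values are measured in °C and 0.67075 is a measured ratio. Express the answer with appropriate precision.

9.60 °C − 5.4 °C = 4.20 °C; the difference is limited to 1 decimal place (2 s.f.).
Carrying full precision, 4.20 ÷ 0.67075 = 6.26164740962… °C; 0.67075 has 5 s.f., so the result keeps min(2, 5) = 2 s.f.
Rounded to 2 significant figures: 6.3 °C.

6.3 °C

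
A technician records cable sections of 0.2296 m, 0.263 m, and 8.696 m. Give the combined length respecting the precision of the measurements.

9.189 m

0.2296 m + 0.263 m + 8.696 m = 9.1886 m.
Addition/subtraction keeps the fewest decimal places: 0.2296 → 4 decimal places, 0.263 → 3 decimal places, 8.696 → 3 decimal places; limit is 3.
Rounded to 3 decimal places: 9.189 m.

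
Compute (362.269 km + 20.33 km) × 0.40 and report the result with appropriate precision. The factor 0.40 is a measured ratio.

1.5 × 10² km

362.269 km + 20.33 km = 382.599 km; the sum is limited to 2 decimal places (5 s.f.).
Carrying full precision, 382.599 × 0.40 = 153.0396 km; 0.40 has 2 s.f., so the result keeps min(5, 2) = 2 s.f.
Rounded to 2 significant figures: 1.5 × 10² km.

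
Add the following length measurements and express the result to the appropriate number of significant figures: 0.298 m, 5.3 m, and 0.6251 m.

0.298 m + 5.3 m + 0.6251 m = 6.2231 m.
Addition/subtraction keeps the fewest decimal places: 0.298 → 3 decimal places, 5.3 → 1 decimal place, 0.6251 → 4 decimal places; limit is 1.
Rounded to 1 decimal place: 6.2 m.

6.2 m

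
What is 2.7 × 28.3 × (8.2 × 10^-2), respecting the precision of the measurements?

2.7 × 28.3 × (8.2 × 10^-2) = 6.26562
Multiplication/division keeps the fewest significant figures: 2.7 → 2 s.f., 28.3 → 3 s.f., 8.2 × 10^-2 → 2 s.f.; limit is 2.
Rounded to 2 significant figures: 6.3.

6.3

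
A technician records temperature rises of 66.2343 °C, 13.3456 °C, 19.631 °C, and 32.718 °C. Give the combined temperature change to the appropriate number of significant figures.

66.2343 °C + 13.3456 °C + 19.631 °C + 32.718 °C = 131.9289 °C.
Addition/subtraction keeps the fewest decimal places: 66.2343 → 4 decimal places, 13.3456 → 4 decimal places, 19.631 → 3 decimal places, 32.718 → 3 decimal places; limit is 3.
Rounded to 3 decimal places: 1.31929 × 10^2 °C.

1.31929 × 10^2 °C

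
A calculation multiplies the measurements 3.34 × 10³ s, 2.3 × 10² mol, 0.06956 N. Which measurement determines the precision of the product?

2.3 × 10² mol

3.34 × 10³ s → 3 s.f.; 2.3 × 10² mol → 2 s.f.; 0.06956 N → 4 s.f.
The fewest is 2 significant figures, from 2.3 × 10² mol.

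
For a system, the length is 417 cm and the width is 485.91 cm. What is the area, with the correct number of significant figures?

2.03 × 10⁵ cm²

area = 417 cm × 485.91 cm = 202624.47 cm².
417 has 3 significant figures; 485.91 has 5.
Division/multiplication keeps the fewest: 3 significant figures.
Rounded: 2.03 × 10⁵ cm².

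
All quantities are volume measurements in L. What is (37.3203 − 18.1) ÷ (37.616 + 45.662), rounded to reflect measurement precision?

37.3203 − 18.1 = 19.2203, limited to 1 d.p. → 3 s.f.; 37.616 + 45.662 = 83.278, limited to 3 d.p. → 5 s.f.
Carrying full precision, 19.2203 ÷ 83.278 = 0.230796849108…; keep min(3, 5) = 3 s.f.
Rounded to 3 significant figures: 0.231.

0.231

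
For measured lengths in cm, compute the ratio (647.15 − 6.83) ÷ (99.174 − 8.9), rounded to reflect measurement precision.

7.09

647.15 − 6.83 = 640.32, limited to 2 d.p. → 5 s.f.; 99.174 − 8.9 = 90.274, limited to 1 d.p. → 3 s.f.
Carrying full precision, 640.32 ÷ 90.274 = 7.09307220241…; keep min(5, 3) = 3 s.f.
Rounded to 3 significant figures: 7.09.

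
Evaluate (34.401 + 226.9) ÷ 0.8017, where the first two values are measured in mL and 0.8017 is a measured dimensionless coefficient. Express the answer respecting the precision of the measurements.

325.9 mL

34.401 mL + 226.9 mL = 261.301 mL; the sum is limited to 1 decimal place (4 s.f.).
Carrying full precision, 261.301 ÷ 0.8017 = 325.933641013… mL; 0.8017 has 4 s.f., so the result keeps min(4, 4) = 4 s.f.
Rounded to 4 significant figures: 325.9 mL.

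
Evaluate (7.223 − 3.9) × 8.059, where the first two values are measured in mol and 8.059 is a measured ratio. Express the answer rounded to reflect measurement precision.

27 mol

7.223 mol − 3.9 mol = 3.323 mol; the difference is limited to 1 decimal place (2 s.f.).
Carrying full precision, 3.323 × 8.059 = 26.780057 mol; 8.059 has 4 s.f., so the result keeps min(2, 4) = 2 s.f.
Rounded to 2 significant figures: 27 mol.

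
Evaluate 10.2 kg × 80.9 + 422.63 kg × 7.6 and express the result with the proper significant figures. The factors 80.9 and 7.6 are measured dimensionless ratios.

10.2 × 80.9 = 825.18 → 825 kg (3 s.f., last digit at the 10^0 place).
422.63 × 7.6 = 3211.988 → 3.2 × 10^3 kg (2 s.f., last digit at the 10^2 place).
Sum: 4037.168 kg; keep the coarser place, 10^2.
Result: 4.0 × 10^3 kg.

4.0 × 10^3 kg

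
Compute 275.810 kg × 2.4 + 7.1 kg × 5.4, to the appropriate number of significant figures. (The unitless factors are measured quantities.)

7.0 × 10² kg

275.810 × 2.4 = 661.944 → 6.6 × 10² kg (2 s.f., last digit at the 10^1 place).
7.1 × 5.4 = 38.34 → 38 kg (2 s.f., last digit at the 10^0 place).
Sum: 700.284 kg; keep the coarser place, 10^1.
Result: 7.0 × 10² kg.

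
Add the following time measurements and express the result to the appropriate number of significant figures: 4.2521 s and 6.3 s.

4.2521 s + 6.3 s = 10.5521 s.
Addition/subtraction keeps the fewest decimal places: 4.2521 → 4 decimal places, 6.3 → 1 decimal place; limit is 1.
Rounded to 1 decimal place: 10.6 s.

10.6 s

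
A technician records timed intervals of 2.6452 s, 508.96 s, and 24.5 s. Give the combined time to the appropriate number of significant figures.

536.1 s

2.6452 s + 508.96 s + 24.5 s = 536.1052 s.
Addition/subtraction keeps the fewest decimal places: 2.6452 → 4 decimal places, 508.96 → 2 decimal places, 24.5 → 1 decimal place; limit is 1.
Rounded to 1 decimal place: 536.1 s.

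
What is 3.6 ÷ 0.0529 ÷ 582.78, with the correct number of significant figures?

3.6 ÷ 0.0529 ÷ 582.78 = 0.11677293328…
Multiplication/division keeps the fewest significant figures: 3.6 → 2 s.f., 0.0529 → 3 s.f., 582.78 → 5 s.f.; limit is 2.
Rounded to 2 significant figures: 0.12.

0.12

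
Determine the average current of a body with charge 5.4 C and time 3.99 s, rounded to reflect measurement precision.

1.4 A

average current = 5.4 C ÷ 3.99 s = 1.35338345865… A.
5.4 has 2 significant figures; 3.99 has 3.
Division/multiplication keeps the fewest: 2 significant figures.
Rounded: 1.4 A.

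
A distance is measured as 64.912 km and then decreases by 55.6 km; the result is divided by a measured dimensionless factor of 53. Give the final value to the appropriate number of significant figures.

0.18 km

64.912 km − 55.6 km = 9.312 km; the difference is limited to 1 decimal place (2 s.f.).
Carrying full precision, 9.312 ÷ 53 = 0.175698113208… km; 53 has 2 s.f., so the result keeps min(2, 2) = 2 s.f.
Rounded to 2 significant figures: 0.18 km.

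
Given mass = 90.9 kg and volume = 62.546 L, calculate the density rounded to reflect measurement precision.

density = 90.9 kg ÷ 62.546 L = 1.45333034886… kg/L.
90.9 has 3 significant figures; 62.546 has 5.
Division/multiplication keeps the fewest: 3 significant figures.
Rounded: 1.45 kg/L.

1.45 kg/L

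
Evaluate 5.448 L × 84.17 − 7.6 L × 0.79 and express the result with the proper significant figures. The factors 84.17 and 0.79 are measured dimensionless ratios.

452.6 L

5.448 × 84.17 = 458.55816 → 458.6 L (4 s.f., last digit at the 10^-1 place).
7.6 × 0.79 = 6.004 → 6.0 L (2 s.f., last digit at the 10^-1 place).
Difference: 452.55416 L; keep the coarser place, 10^-1.
Result: 452.6 L.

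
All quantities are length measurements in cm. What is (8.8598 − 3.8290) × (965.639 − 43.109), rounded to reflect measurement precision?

8.8598 − 3.8290 = 5.0308, limited to 4 d.p. → 5 s.f.; 965.639 − 43.109 = 922.530, limited to 3 d.p. → 6 s.f.
Carrying full precision, 5.0308 × 922.530 = 4641.063924; keep min(5, 6) = 5 s.f.
Rounded to 5 significant figures: 4641.1 cm².

4641.1 cm²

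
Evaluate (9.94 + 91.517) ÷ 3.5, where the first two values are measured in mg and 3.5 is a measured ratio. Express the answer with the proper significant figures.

9.94 mg + 91.517 mg = 101.457 mg; the sum is limited to 2 decimal places (5 s.f.).
Carrying full precision, 101.457 ÷ 3.5 = 28.9877142857… mg; 3.5 has 2 s.f., so the result keeps min(5, 2) = 2 s.f.
Rounded to 2 significant figures: 29 mg.

29 mg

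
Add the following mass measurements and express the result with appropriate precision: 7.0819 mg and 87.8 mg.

7.0819 mg + 87.8 mg = 94.8819 mg.
Addition/subtraction keeps the fewest decimal places: 7.0819 → 4 decimal places, 87.8 → 1 decimal place; limit is 1.
Rounded to 1 decimal place: 94.9 mg.

94.9 mg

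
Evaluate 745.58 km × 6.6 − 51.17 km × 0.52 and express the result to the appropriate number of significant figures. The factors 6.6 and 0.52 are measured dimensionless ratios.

745.58 × 6.6 = 4920.828 → 4.9 × 10³ km (2 s.f., last digit at the 10^2 place).
51.17 × 0.52 = 26.6084 → 27 km (2 s.f., last digit at the 10^0 place).
Difference: 4894.2196 km; keep the coarser place, 10^2.
Result: 4.9 × 10³ km.

4.9 × 10³ km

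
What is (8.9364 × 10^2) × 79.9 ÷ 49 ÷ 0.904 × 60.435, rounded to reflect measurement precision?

9.7 × 10^4

(8.9364 × 10^2) × 79.9 ÷ 49 ÷ 0.904 × 60.435 = 97416.6958339…
Multiplication/division keeps the fewest significant figures: 8.9364 × 10^2 → 5 s.f., 79.9 → 3 s.f., 49 → 2 s.f., 0.904 → 3 s.f., 60.435 → 5 s.f.; limit is 2.
Rounded to 2 significant figures: 9.7 × 10^4.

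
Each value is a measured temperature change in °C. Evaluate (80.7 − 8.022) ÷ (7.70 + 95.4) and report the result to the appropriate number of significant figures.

0.705

80.7 − 8.022 = 72.678, limited to 1 d.p. → 3 s.f.; 7.70 + 95.4 = 103.10, limited to 1 d.p. → 4 s.f.
Carrying full precision, 72.678 ÷ 103.10 = 0.704927255092…; keep min(3, 4) = 3 s.f.
Rounded to 3 significant figures: 0.705.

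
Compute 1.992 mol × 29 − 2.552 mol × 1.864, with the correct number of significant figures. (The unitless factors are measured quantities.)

1.992 × 29 = 57.768 → 58 mol (2 s.f., last digit at the 10^0 place).
2.552 × 1.864 = 4.756928 → 4.757 mol (4 s.f., last digit at the 10^-3 place).
Difference: 53.011072 mol; keep the coarser place, 10^0.
Result: 53 mol.

53 mol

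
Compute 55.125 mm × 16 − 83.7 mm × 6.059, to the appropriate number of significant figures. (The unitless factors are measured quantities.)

55.125 × 16 = 882 → 8.8 × 10² mm (2 s.f., last digit at the 10^1 place).
83.7 × 6.059 = 507.1383 → 507 mm (3 s.f., last digit at the 10^0 place).
Difference: 374.8617 mm; keep the coarser place, 10^1.
Result: 3.7 × 10² mm.

3.7 × 10² mm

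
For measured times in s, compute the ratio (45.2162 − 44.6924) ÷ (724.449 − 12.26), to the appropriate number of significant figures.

7.355 × 10⁻⁴

45.2162 − 44.6924 = 0.5238, limited to 4 d.p. → 4 s.f.; 724.449 − 12.26 = 712.189, limited to 2 d.p. → 5 s.f.
Carrying full precision, 0.5238 ÷ 712.189 = 0.000735478924836…; keep min(4, 5) = 4 s.f.
Rounded to 4 significant figures: 7.355 × 10⁻⁴.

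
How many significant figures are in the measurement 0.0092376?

5

0.0092376: leading zeros are not significant.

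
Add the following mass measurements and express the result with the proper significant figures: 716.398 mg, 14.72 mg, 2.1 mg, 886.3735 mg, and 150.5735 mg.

1770.2 mg

716.398 mg + 14.72 mg + 2.1 mg + 886.3735 mg + 150.5735 mg = 1770.1650 mg.
Addition/subtraction keeps the fewest decimal places: 716.398 → 3 decimal places, 14.72 → 2 decimal places, 2.1 → 1 decimal place, 886.3735 → 4 decimal places, 150.5735 → 4 decimal places; limit is 1.
Rounded to 1 decimal place: 1770.2 mg.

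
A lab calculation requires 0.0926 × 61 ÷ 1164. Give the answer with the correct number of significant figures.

0.0049

0.0926 × 61 ÷ 1164 = 0.00485274914089…
Multiplication/division keeps the fewest significant figures: 0.0926 → 3 s.f., 61 → 2 s.f., 1164 → 4 s.f.; limit is 2.
Rounded to 2 significant figures: 0.0049.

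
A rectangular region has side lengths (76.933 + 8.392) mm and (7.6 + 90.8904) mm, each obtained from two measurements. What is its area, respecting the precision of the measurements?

76.933 + 8.392 = 85.325, limited to 3 d.p. → 5 s.f.; 7.6 + 90.8904 = 98.4904, limited to 1 d.p. → 3 s.f.
Carrying full precision, 85.325 × 98.4904 = 8403.69338; keep min(5, 3) = 3 s.f.
Rounded to 3 significant figures: 8.40 × 10^3 mm².

8.40 × 10^3 mm²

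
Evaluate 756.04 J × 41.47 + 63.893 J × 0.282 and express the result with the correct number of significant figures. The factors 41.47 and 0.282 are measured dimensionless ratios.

3.137 × 10⁴ J

756.04 × 41.47 = 31352.9788 → 3.135 × 10⁴ J (4 s.f., last digit at the 10^1 place).
63.893 × 0.282 = 18.017826 → 18.0 J (3 s.f., last digit at the 10^-1 place).
Sum: 31370.996626 J; keep the coarser place, 10^1.
Result: 3.137 × 10⁴ J.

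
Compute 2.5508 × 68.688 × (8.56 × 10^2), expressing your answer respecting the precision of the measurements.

2.5508 × 68.688 × (8.56 × 10^2) = 149979.203942…
Multiplication/division keeps the fewest significant figures: 2.5508 → 5 s.f., 68.688 → 5 s.f., 8.56 × 10^2 → 3 s.f.; limit is 3.
Rounded to 3 significant figures: 1.50 × 10^5.

1.50 × 10^5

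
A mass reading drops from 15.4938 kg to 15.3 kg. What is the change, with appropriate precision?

15.4938 kg − 15.3 kg = 0.1938 kg.
Addition/subtraction keeps the fewest decimal places: 15.4938 → 4 decimal places, 15.3 → 1 decimal place; limit is 1.
Rounded to 1 decimal place: 0.2 kg.

0.2 kg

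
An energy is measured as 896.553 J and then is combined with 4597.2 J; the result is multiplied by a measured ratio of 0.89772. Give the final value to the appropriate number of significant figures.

4.9319 × 10^3 J

896.553 J + 4597.2 J = 5493.753 J; the sum is limited to 1 decimal place (5 s.f.).
Carrying full precision, 5493.753 × 0.89772 = 4931.85194316 J; 0.89772 has 5 s.f., so the result keeps min(5, 5) = 5 s.f.
Rounded to 5 significant figures: 4.9319 × 10^3 J.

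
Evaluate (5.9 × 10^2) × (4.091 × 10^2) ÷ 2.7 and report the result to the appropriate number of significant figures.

(5.9 × 10^2) × (4.091 × 10^2) ÷ 2.7 = 89395.9259259…
Multiplication/division keeps the fewest significant figures: 5.9 × 10^2 → 2 s.f., 4.091 × 10^2 → 4 s.f., 2.7 → 2 s.f.; limit is 2.
Rounded to 2 significant figures: 8.9 × 10^4.

8.9 × 10^4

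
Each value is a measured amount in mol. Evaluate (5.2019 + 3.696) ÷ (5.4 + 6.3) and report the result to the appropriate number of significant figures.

5.2019 + 3.696 = 8.8979, limited to 3 d.p. → 4 s.f.; 5.4 + 6.3 = 11.7, limited to 1 d.p. → 3 s.f.
Carrying full precision, 8.8979 ÷ 11.7 = 0.760504273504…; keep min(4, 3) = 3 s.f.
Rounded to 3 significant figures: 7.61 × 10^-1.

7.61 × 10^-1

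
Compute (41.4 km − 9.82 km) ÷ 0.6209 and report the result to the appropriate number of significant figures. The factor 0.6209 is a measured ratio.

50.9 km

41.4 km − 9.82 km = 31.58 km; the difference is limited to 1 decimal place (3 s.f.).
Carrying full precision, 31.58 ÷ 0.6209 = 50.86165244… km; 0.6209 has 4 s.f., so the result keeps min(3, 4) = 3 s.f.
Rounded to 3 significant figures: 50.9 km.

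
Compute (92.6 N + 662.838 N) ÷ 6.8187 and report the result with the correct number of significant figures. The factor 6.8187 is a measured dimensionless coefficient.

110.8 N

92.6 N + 662.838 N = 755.438 N; the sum is limited to 1 decimal place (4 s.f.).
Carrying full precision, 755.438 ÷ 6.8187 = 110.789153358… N; 6.8187 has 5 s.f., so the result keeps min(4, 5) = 4 s.f.
Rounded to 4 significant figures: 110.8 N.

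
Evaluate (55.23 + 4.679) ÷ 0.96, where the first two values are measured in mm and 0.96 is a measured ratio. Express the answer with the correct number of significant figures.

55.23 mm + 4.679 mm = 59.909 mm; the sum is limited to 2 decimal places (4 s.f.).
Carrying full precision, 59.909 ÷ 0.96 = 62.4052083333… mm; 0.96 has 2 s.f., so the result keeps min(4, 2) = 2 s.f.
Rounded to 2 significant figures: 62 mm.

62 mm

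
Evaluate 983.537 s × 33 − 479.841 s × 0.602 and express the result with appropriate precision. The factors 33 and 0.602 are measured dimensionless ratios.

3.2 × 10⁴ s

983.537 × 33 = 32456.721 → 3.2 × 10⁴ s (2 s.f., last digit at the 10^3 place).
479.841 × 0.602 = 288.864282 → 289 s (3 s.f., last digit at the 10^0 place).
Difference: 32167.856718 s; keep the coarser place, 10^3.
Result: 3.2 × 10⁴ s.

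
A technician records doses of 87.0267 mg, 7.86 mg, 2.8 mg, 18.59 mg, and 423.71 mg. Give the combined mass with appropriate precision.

87.0267 mg + 7.86 mg + 2.8 mg + 18.59 mg + 423.71 mg = 539.9867 mg.
Addition/subtraction keeps the fewest decimal places: 87.0267 → 4 decimal places, 7.86 → 2 decimal places, 2.8 → 1 decimal place, 18.59 → 2 decimal places, 423.71 → 2 decimal places; limit is 1.
Rounded to 1 decimal place: 540.0 mg.

540.0 mg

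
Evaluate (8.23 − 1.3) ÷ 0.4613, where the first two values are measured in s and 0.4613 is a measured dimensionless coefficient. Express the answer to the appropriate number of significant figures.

8.23 s − 1.3 s = 6.93 s; the difference is limited to 1 decimal place (2 s.f.).
Carrying full precision, 6.93 ÷ 0.4613 = 15.0227617602… s; 0.4613 has 4 s.f., so the result keeps min(2, 4) = 2 s.f.
Rounded to 2 significant figures: 15 s.

15 s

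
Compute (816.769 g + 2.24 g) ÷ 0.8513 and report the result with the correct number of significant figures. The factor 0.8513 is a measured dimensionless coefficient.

816.769 g + 2.24 g = 819.009 g; the sum is limited to 2 decimal places (5 s.f.).
Carrying full precision, 819.009 ÷ 0.8513 = 962.068600963… g; 0.8513 has 4 s.f., so the result keeps min(5, 4) = 4 s.f.
Rounded to 4 significant figures: 962.1 g.

962.1 g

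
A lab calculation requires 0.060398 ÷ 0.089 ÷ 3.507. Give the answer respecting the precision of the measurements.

0.19

0.060398 ÷ 0.089 ÷ 3.507 = 0.193507046901…
Multiplication/division keeps the fewest significant figures: 0.060398 → 5 s.f., 0.089 → 2 s.f., 3.507 → 4 s.f.; limit is 2.
Rounded to 2 significant figures: 0.19.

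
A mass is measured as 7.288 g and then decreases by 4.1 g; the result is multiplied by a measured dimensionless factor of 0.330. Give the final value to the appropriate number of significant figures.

7.288 g − 4.1 g = 3.188 g; the difference is limited to 1 decimal place (2 s.f.).
Carrying full precision, 3.188 × 0.330 = 1.05204 g; 0.330 has 3 s.f., so the result keeps min(2, 3) = 2 s.f.
Rounded to 2 significant figures: 1.1 g.

1.1 g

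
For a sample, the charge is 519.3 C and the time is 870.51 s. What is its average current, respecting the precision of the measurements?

0.5965 A

average current = 519.3 C ÷ 870.51 s = 0.596546851845… A.
519.3 has 4 significant figures; 870.51 has 5.
Division/multiplication keeps the fewest: 4 significant figures.
Rounded: 0.5965 A.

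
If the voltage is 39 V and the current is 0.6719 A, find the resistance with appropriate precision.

58 Ω

resistance = 39 V ÷ 0.6719 A = 58.0443518381… Ω.
39 has 2 significant figures; 0.6719 has 4.
Division/multiplication keeps the fewest: 2 significant figures.
Rounded: 58 Ω.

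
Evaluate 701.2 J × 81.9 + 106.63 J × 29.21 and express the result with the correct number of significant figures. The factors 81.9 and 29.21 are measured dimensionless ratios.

6.05 × 10⁴ J

701.2 × 81.9 = 57428.28 → 5.74 × 10⁴ J (3 s.f., last digit at the 10^2 place).
106.63 × 29.21 = 3114.6623 → 3115 J (4 s.f., last digit at the 10^0 place).
Sum: 60542.9423 J; keep the coarser place, 10^2.
Result: 6.05 × 10⁴ J.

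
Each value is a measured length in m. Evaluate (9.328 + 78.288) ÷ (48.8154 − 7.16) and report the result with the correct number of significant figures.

2.103

9.328 + 78.288 = 87.616, limited to 3 d.p. → 5 s.f.; 48.8154 − 7.16 = 41.6554, limited to 2 d.p. → 4 s.f.
Carrying full precision, 87.616 ÷ 41.6554 = 2.10335274658…; keep min(5, 4) = 4 s.f.
Rounded to 4 significant figures: 2.103.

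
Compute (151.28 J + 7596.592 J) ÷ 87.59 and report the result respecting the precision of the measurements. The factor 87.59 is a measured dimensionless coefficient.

88.46 J

151.28 J + 7596.592 J = 7747.872 J; the sum is limited to 2 decimal places (6 s.f.).
Carrying full precision, 7747.872 ÷ 87.59 = 88.4561251284… J; 87.59 has 4 s.f., so the result keeps min(6, 4) = 4 s.f.
Rounded to 4 significant figures: 88.46 J.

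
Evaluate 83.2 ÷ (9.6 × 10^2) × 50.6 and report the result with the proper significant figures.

4.4

83.2 ÷ (9.6 × 10^2) × 50.6 = 4.38533333333…
Multiplication/division keeps the fewest significant figures: 83.2 → 3 s.f., 9.6 × 10^2 → 2 s.f., 50.6 → 3 s.f.; limit is 2.
Rounded to 2 significant figures: 4.4.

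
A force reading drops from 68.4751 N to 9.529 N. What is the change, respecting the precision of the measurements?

68.4751 N − 9.529 N = 58.9461 N.
Addition/subtraction keeps the fewest decimal places: 68.4751 → 4 decimal places, 9.529 → 3 decimal places; limit is 3.
Rounded to 3 decimal places: 58.946 N.

58.946 N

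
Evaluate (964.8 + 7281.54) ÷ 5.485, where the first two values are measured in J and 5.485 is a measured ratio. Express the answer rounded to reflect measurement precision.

1503 J

964.8 J + 7281.54 J = 8246.34 J; the sum is limited to 1 decimal place (5 s.f.).
Carrying full precision, 8246.34 ÷ 5.485 = 1503.43482224… J; 5.485 has 4 s.f., so the result keeps min(5, 4) = 4 s.f.
Rounded to 4 significant figures: 1503 J.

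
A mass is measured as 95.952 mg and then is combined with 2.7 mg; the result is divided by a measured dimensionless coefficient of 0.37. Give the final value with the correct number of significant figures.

95.952 mg + 2.7 mg = 98.652 mg; the sum is limited to 1 decimal place (3 s.f.).
Carrying full precision, 98.652 ÷ 0.37 = 266.627027027… mg; 0.37 has 2 s.f., so the result keeps min(3, 2) = 2 s.f.
Rounded to 2 significant figures: 2.7 × 10^2 mg.

2.7 × 10^2 mg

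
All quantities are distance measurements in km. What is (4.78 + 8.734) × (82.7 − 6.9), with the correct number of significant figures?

1.02 × 10³ km²

4.78 + 8.734 = 13.514, limited to 2 d.p. → 4 s.f.; 82.7 − 6.9 = 75.8, limited to 1 d.p. → 3 s.f.
Carrying full precision, 13.514 × 75.8 = 1024.3612; keep min(4, 3) = 3 s.f.
Rounded to 3 significant figures: 1.02 × 10³ km².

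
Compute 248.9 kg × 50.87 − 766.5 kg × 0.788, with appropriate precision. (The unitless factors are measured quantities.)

1.206 × 10^4 kg

248.9 × 50.87 = 12661.543 → 1.266 × 10^4 kg (4 s.f., last digit at the 10^1 place).
766.5 × 0.788 = 604.002 → 604 kg (3 s.f., last digit at the 10^0 place).
Difference: 12057.541 kg; keep the coarser place, 10^1.
Result: 1.206 × 10^4 kg.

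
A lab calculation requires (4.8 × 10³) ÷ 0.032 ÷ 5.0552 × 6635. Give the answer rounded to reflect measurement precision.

2.0 × 10⁸

(4.8 × 10³) ÷ 0.032 ÷ 5.0552 × 6635 = 196876483.621…
Multiplication/division keeps the fewest significant figures: 4.8 × 10³ → 2 s.f., 0.032 → 2 s.f., 5.0552 → 5 s.f., 6635 → 4 s.f.; limit is 2.
Rounded to 2 significant figures: 2.0 × 10⁸.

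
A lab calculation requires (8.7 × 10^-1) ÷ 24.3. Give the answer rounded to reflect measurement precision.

0.036

(8.7 × 10^-1) ÷ 24.3 = 0.0358024691358…
Multiplication/division keeps the fewest significant figures: 8.7 × 10^-1 → 2 s.f., 24.3 → 3 s.f.; limit is 2.
Rounded to 2 significant figures: 0.036.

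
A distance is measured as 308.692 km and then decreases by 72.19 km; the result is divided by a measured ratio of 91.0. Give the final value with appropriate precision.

2.60 km

308.692 km − 72.19 km = 236.502 km; the difference is limited to 2 decimal places (5 s.f.).
Carrying full precision, 236.502 ÷ 91.0 = 2.59892307692… km; 91.0 has 3 s.f., so the result keeps min(5, 3) = 3 s.f.
Rounded to 3 significant figures: 2.60 km.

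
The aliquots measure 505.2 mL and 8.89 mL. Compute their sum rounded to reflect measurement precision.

505.2 mL + 8.89 mL = 514.09 mL.
Addition/subtraction keeps the fewest decimal places: 505.2 → 1 decimal place, 8.89 → 2 decimal places; limit is 1.
Rounded to 1 decimal place: 514.1 mL.

514.1 mL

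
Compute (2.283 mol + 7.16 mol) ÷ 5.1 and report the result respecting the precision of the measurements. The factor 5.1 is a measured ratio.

2.283 mol + 7.16 mol = 9.443 mol; the sum is limited to 2 decimal places (3 s.f.).
Carrying full precision, 9.443 ÷ 5.1 = 1.85156862745… mol; 5.1 has 2 s.f., so the result keeps min(3, 2) = 2 s.f.
Rounded to 2 significant figures: 1.9 mol.

1.9 mol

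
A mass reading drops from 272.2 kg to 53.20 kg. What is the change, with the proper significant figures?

272.2 kg − 53.20 kg = 219.00 kg.
Addition/subtraction keeps the fewest decimal places: 272.2 → 1 decimal place, 53.20 → 2 decimal places; limit is 1.
Rounded to 1 decimal place: 219.0 kg.

219.0 kg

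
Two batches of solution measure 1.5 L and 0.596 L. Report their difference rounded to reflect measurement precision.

0.9 L

1.5 L − 0.596 L = 0.904 L.
Addition/subtraction keeps the fewest decimal places: 1.5 → 1 decimal place, 0.596 → 3 decimal places; limit is 1.
Rounded to 1 decimal place: 0.9 L.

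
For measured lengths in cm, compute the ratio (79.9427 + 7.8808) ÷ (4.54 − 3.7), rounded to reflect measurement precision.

79.9427 + 7.8808 = 87.8235, limited to 4 d.p. → 6 s.f.; 4.54 − 3.7 = 0.84, limited to 1 d.p. → 1 s.f.
Carrying full precision, 87.8235 ÷ 0.84 = 104.551785714…; keep min(6, 1) = 1 s.f.
Rounded to 1 significant figure: 1 × 10^2.

1 × 10^2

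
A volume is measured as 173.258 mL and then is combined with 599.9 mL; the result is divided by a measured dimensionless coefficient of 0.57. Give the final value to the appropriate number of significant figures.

1.4 × 10^3 mL

173.258 mL + 599.9 mL = 773.158 mL; the sum is limited to 1 decimal place (4 s.f.).
Carrying full precision, 773.158 ÷ 0.57 = 1356.41754386… mL; 0.57 has 2 s.f., so the result keeps min(4, 2) = 2 s.f.
Rounded to 2 significant figures: 1.4 × 10^3 mL.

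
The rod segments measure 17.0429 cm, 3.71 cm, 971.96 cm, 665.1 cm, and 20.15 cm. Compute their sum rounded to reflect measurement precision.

17.0429 cm + 3.71 cm + 971.96 cm + 665.1 cm + 20.15 cm = 1677.9629 cm.
Addition/subtraction keeps the fewest decimal places: 17.0429 → 4 decimal places, 3.71 → 2 decimal places, 971.96 → 2 decimal places, 665.1 → 1 decimal place, 20.15 → 2 decimal places; limit is 1.
Rounded to 1 decimal place: 1678.0 cm.

1678.0 cm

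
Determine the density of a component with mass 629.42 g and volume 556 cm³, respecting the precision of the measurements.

1.13 g/cm³

density = 629.42 g ÷ 556 cm³ = 1.13205035971… g/cm³.
629.42 has 5 significant figures; 556 has 3.
Division/multiplication keeps the fewest: 3 significant figures.
Rounded: 1.13 g/cm³.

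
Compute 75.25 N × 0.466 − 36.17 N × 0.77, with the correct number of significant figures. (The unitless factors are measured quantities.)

75.25 × 0.466 = 35.0665 → 35.1 N (3 s.f., last digit at the 10^-1 place).
36.17 × 0.77 = 27.8509 → 28 N (2 s.f., last digit at the 10^0 place).
Difference: 7.2156 N; keep the coarser place, 10^0.
Result: 7 N.

7 N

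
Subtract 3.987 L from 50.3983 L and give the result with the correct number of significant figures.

50.3983 L − 3.987 L = 46.4113 L.
Addition/subtraction keeps the fewest decimal places: 50.3983 → 4 decimal places, 3.987 → 3 decimal places; limit is 3.
Rounded to 3 decimal places: 46.411 L.

46.411 L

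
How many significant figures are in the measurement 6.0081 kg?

5

6.0081: zeros between nonzero digits are significant.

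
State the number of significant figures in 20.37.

4

20.37: zeros between nonzero digits are significant.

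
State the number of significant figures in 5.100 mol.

5.100: trailing zeros after a decimal point are significant.

4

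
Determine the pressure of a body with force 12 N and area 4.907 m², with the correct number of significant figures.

pressure = 12 N ÷ 4.907 m² = 2.44548604035… Pa.
12 has 2 significant figures; 4.907 has 4.
Division/multiplication keeps the fewest: 2 significant figures.
Rounded: 2.4 Pa.

2.4 Pa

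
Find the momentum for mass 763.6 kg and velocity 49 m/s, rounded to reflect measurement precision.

3.7 × 10⁴ kg·m/s

momentum = 763.6 kg × 49 m/s = 37416.4 kg·m/s.
763.6 has 4 significant figures; 49 has 2.
Division/multiplication keeps the fewest: 2 significant figures.
Rounded: 3.7 × 10⁴ kg·m/s.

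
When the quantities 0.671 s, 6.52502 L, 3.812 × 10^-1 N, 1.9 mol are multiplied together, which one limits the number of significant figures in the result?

1.9 mol

0.671 s → 3 s.f.; 6.52502 L → 6 s.f.; 3.812 × 10^-1 N → 4 s.f.; 1.9 mol → 2 s.f.
The fewest is 2 significant figures, from 1.9 mol.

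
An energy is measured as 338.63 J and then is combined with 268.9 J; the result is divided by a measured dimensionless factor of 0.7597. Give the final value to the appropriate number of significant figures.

799.7 J

338.63 J + 268.9 J = 607.53 J; the sum is limited to 1 decimal place (4 s.f.).
Carrying full precision, 607.53 ÷ 0.7597 = 799.697248914… J; 0.7597 has 4 s.f., so the result keeps min(4, 4) = 4 s.f.
Rounded to 4 significant figures: 799.7 J.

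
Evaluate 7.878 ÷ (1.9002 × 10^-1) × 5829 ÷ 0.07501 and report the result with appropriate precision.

3.222 × 10^6

7.878 ÷ (1.9002 × 10^-1) × 5829 ÷ 0.07501 = 3221747.88862…
Multiplication/division keeps the fewest significant figures: 7.878 → 4 s.f., 1.9002 × 10^-1 → 5 s.f., 5829 → 4 s.f., 0.07501 → 4 s.f.; limit is 4.
Rounded to 4 significant figures: 3.222 × 10^6.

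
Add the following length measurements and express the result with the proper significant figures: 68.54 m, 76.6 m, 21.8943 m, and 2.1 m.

169.1 m

68.54 m + 76.6 m + 21.8943 m + 2.1 m = 169.1343 m.
Addition/subtraction keeps the fewest decimal places: 68.54 → 2 decimal places, 76.6 → 1 decimal place, 21.8943 → 4 decimal places, 2.1 → 1 decimal place; limit is 1.
Rounded to 1 decimal place: 169.1 m.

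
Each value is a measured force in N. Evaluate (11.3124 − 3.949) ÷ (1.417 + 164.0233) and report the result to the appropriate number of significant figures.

11.3124 − 3.949 = 7.3634, limited to 3 d.p. → 4 s.f.; 1.417 + 164.0233 = 165.4403, limited to 3 d.p. → 6 s.f.
Carrying full precision, 7.3634 ÷ 165.4403 = 0.0445078980152…; keep min(4, 6) = 4 s.f.
Rounded to 4 significant figures: 0.04451.

0.04451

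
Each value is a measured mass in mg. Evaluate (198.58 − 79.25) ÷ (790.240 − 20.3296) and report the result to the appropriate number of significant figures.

0.15499

198.58 − 79.25 = 119.33, limited to 2 d.p. → 5 s.f.; 790.240 − 20.3296 = 769.9104, limited to 3 d.p. → 6 s.f.
Carrying full precision, 119.33 ÷ 769.9104 = 0.154992061414…; keep min(5, 6) = 5 s.f.
Rounded to 5 significant figures: 0.15499.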